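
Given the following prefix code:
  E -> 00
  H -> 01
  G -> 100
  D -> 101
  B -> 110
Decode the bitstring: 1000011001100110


Decoding step by step:
Bits 100 -> G
Bits 00 -> E
Bits 110 -> B
Bits 01 -> H
Bits 100 -> G
Bits 110 -> B


Decoded message: GEBHGB


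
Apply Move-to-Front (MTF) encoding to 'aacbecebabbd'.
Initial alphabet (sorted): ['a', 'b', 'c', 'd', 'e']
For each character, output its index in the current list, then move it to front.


MTF encoding:
'a': index 0 in ['a', 'b', 'c', 'd', 'e'] -> ['a', 'b', 'c', 'd', 'e']
'a': index 0 in ['a', 'b', 'c', 'd', 'e'] -> ['a', 'b', 'c', 'd', 'e']
'c': index 2 in ['a', 'b', 'c', 'd', 'e'] -> ['c', 'a', 'b', 'd', 'e']
'b': index 2 in ['c', 'a', 'b', 'd', 'e'] -> ['b', 'c', 'a', 'd', 'e']
'e': index 4 in ['b', 'c', 'a', 'd', 'e'] -> ['e', 'b', 'c', 'a', 'd']
'c': index 2 in ['e', 'b', 'c', 'a', 'd'] -> ['c', 'e', 'b', 'a', 'd']
'e': index 1 in ['c', 'e', 'b', 'a', 'd'] -> ['e', 'c', 'b', 'a', 'd']
'b': index 2 in ['e', 'c', 'b', 'a', 'd'] -> ['b', 'e', 'c', 'a', 'd']
'a': index 3 in ['b', 'e', 'c', 'a', 'd'] -> ['a', 'b', 'e', 'c', 'd']
'b': index 1 in ['a', 'b', 'e', 'c', 'd'] -> ['b', 'a', 'e', 'c', 'd']
'b': index 0 in ['b', 'a', 'e', 'c', 'd'] -> ['b', 'a', 'e', 'c', 'd']
'd': index 4 in ['b', 'a', 'e', 'c', 'd'] -> ['d', 'b', 'a', 'e', 'c']


Output: [0, 0, 2, 2, 4, 2, 1, 2, 3, 1, 0, 4]


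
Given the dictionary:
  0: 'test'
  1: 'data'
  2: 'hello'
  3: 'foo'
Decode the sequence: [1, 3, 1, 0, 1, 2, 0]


Look up each index in the dictionary:
  1 -> 'data'
  3 -> 'foo'
  1 -> 'data'
  0 -> 'test'
  1 -> 'data'
  2 -> 'hello'
  0 -> 'test'

Decoded: "data foo data test data hello test"


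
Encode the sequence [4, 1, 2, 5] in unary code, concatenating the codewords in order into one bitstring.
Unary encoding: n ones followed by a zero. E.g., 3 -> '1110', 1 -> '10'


Encode each number as n ones followed by a terminating 0:
  4 -> 11110 (5 bits)
  1 -> 10 (2 bits)
  2 -> 110 (3 bits)
  5 -> 111110 (6 bits)
Total length = 5 + 2 + 3 + 6 = 16 bits.

Unary([4, 1, 2, 5]) = 1111010110111110 (16 bits)


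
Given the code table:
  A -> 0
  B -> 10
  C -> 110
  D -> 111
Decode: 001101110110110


Decoding:
0 -> A
0 -> A
110 -> C
111 -> D
0 -> A
110 -> C
110 -> C


Result: AACDACC


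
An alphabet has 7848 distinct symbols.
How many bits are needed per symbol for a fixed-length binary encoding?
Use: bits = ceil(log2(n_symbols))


log2(7848) = 12.9381
Bracket: 2^12 = 4096 < 7848 <= 2^13 = 8192
So ceil(log2(7848)) = 13

bits = ceil(log2(7848)) = ceil(12.9381) = 13 bits


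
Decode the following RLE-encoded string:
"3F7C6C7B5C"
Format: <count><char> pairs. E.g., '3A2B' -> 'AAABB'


Expanding each <count><char> pair:
  3F -> 'FFF'
  7C -> 'CCCCCCC'
  6C -> 'CCCCCC'
  7B -> 'BBBBBBB'
  5C -> 'CCCCC'

Decoded = FFFCCCCCCCCCCCCCBBBBBBBCCCCC


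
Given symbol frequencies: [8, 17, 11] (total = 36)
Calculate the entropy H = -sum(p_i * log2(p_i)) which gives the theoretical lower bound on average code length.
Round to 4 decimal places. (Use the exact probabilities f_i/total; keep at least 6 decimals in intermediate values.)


Per-symbol terms -p_i * log2(p_i) with p_i = f_i/36:
  p = 8/36 = 0.222222: log2(p) = -2.169925, -p*log2(p) = 0.482206
  p = 17/36 = 0.472222: log2(p) = -1.082462, -p*log2(p) = 0.511163
  p = 11/36 = 0.305556: log2(p) = -1.710493, -p*log2(p) = 0.522651
H = 0.482206 + 0.511163 + 0.522651 = 1.516020

H = 1.516 bits/symbol


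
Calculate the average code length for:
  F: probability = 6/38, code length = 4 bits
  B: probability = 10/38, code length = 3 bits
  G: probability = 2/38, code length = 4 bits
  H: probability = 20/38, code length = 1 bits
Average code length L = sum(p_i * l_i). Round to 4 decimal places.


Weighted contributions p_i * l_i:
  F: (6/38) * 4 = 24/38
  B: (10/38) * 3 = 30/38
  G: (2/38) * 4 = 8/38
  H: (20/38) * 1 = 20/38
Sum = (24 + 30 + 8 + 20)/38 = 82/38

L = 82/38 = 2.1579 bits/symbol


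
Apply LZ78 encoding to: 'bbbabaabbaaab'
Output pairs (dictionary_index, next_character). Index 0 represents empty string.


LZ78 encoding steps:
Dictionary: {0: ''}
Step 1: w='' (idx 0), next='b' -> output (0, 'b'), add 'b' as idx 1
Step 2: w='b' (idx 1), next='b' -> output (1, 'b'), add 'bb' as idx 2
Step 3: w='' (idx 0), next='a' -> output (0, 'a'), add 'a' as idx 3
Step 4: w='b' (idx 1), next='a' -> output (1, 'a'), add 'ba' as idx 4
Step 5: w='a' (idx 3), next='b' -> output (3, 'b'), add 'ab' as idx 5
Step 6: w='ba' (idx 4), next='a' -> output (4, 'a'), add 'baa' as idx 6
Step 7: w='ab' (idx 5), end of input -> output (5, '')


Encoded: [(0, 'b'), (1, 'b'), (0, 'a'), (1, 'a'), (3, 'b'), (4, 'a'), (5, '')]


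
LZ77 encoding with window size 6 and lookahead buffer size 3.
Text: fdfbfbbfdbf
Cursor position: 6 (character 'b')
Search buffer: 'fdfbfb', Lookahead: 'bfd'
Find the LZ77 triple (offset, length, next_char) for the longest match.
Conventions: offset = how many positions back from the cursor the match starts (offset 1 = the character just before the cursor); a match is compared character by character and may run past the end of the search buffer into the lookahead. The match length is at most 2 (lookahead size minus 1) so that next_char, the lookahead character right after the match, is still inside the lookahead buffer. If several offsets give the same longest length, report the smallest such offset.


Try each offset into the search buffer:
  offset=1 (pos 5, char 'b'): match length 1
  offset=2 (pos 4, char 'f'): match length 0
  offset=3 (pos 3, char 'b'): match length 2
  offset=4 (pos 2, char 'f'): match length 0
  offset=5 (pos 1, char 'd'): match length 0
  offset=6 (pos 0, char 'f'): match length 0
Longest match has length 2 at offset 3.
next_char = character at position 6 + 2 = 8 -> 'd'

Best match: offset=3, length=2 (matching 'bf' starting at position 3)
LZ77 triple: (3, 2, 'd')


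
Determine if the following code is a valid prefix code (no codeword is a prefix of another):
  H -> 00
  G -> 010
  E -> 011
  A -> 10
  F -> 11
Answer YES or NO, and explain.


Checking each pair (does one codeword prefix another?):
  H='00' vs G='010': no prefix
  H='00' vs E='011': no prefix
  H='00' vs A='10': no prefix
  H='00' vs F='11': no prefix
  G='010' vs H='00': no prefix
  G='010' vs E='011': no prefix
  G='010' vs A='10': no prefix
  G='010' vs F='11': no prefix
  E='011' vs H='00': no prefix
  E='011' vs G='010': no prefix
  E='011' vs A='10': no prefix
  E='011' vs F='11': no prefix
  A='10' vs H='00': no prefix
  A='10' vs G='010': no prefix
  A='10' vs E='011': no prefix
  A='10' vs F='11': no prefix
  F='11' vs H='00': no prefix
  F='11' vs G='010': no prefix
  F='11' vs E='011': no prefix
  F='11' vs A='10': no prefix
No violation found over all pairs.

YES -- this is a valid prefix code. No codeword is a prefix of any other codeword.


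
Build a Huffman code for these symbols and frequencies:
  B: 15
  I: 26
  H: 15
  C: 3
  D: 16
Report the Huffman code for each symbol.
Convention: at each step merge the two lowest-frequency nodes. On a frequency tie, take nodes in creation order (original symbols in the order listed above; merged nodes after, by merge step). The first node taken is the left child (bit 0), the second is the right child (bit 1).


Huffman tree construction:
Step 1: Merge C(3) + B(15) = 18
Step 2: Merge H(15) + D(16) = 31
Step 3: Merge (C+B)(18) + I(26) = 44
Step 4: Merge (H+D)(31) + ((C+B)+I)(44) = 75
Read each symbol's code off the tree from the root (left child = 0, right child = 1).

Codes:
  B: 101 (length 3)
  I: 11 (length 2)
  H: 00 (length 2)
  C: 100 (length 3)
  D: 01 (length 2)
Average code length: 168/75 = 2.2400 bits/symbol


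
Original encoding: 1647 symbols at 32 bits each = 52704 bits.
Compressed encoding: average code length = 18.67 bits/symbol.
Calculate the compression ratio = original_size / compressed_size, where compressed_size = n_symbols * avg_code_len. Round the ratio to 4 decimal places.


original_size = n_symbols * orig_bits = 1647 * 32 = 52704 bits
compressed_size = n_symbols * avg_code_len = 1647 * 18.67 = 30749.49 bits
ratio = original_size / compressed_size = 52704 / 30749.49 = 1.714

Compression ratio = 1.714


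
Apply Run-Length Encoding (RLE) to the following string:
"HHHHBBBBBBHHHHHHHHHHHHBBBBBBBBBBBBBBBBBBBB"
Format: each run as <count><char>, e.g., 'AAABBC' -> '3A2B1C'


Scanning runs left to right:
  i=0: run of 'H' x 4 -> '4H'
  i=4: run of 'B' x 6 -> '6B'
  i=10: run of 'H' x 12 -> '12H'
  i=22: run of 'B' x 20 -> '20B'

RLE = 4H6B12H20B


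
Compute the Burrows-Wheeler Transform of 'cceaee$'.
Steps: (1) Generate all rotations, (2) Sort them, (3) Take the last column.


Rotations (sorted):
  0: $cceaee -> last char: e
  1: aee$cce -> last char: e
  2: cceaee$ -> last char: $
  3: ceaee$c -> last char: c
  4: e$cceae -> last char: e
  5: eaee$cc -> last char: c
  6: ee$ccea -> last char: a


BWT = ee$ceca


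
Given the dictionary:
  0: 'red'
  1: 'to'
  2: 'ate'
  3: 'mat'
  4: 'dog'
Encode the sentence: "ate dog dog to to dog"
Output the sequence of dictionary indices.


Look up each word in the dictionary:
  'ate' -> 2
  'dog' -> 4
  'dog' -> 4
  'to' -> 1
  'to' -> 1
  'dog' -> 4

Encoded: [2, 4, 4, 1, 1, 4]


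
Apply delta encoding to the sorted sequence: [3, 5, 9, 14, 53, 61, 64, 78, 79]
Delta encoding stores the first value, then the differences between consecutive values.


First value: 3
Deltas:
  5 - 3 = 2
  9 - 5 = 4
  14 - 9 = 5
  53 - 14 = 39
  61 - 53 = 8
  64 - 61 = 3
  78 - 64 = 14
  79 - 78 = 1


Delta encoded: [3, 2, 4, 5, 39, 8, 3, 14, 1]


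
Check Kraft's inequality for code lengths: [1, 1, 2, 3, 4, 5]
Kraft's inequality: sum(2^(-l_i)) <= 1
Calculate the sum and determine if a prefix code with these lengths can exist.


Sum = 2^(-1) + 2^(-1) + 2^(-2) + 2^(-3) + 2^(-4) + 2^(-5)
    = 0.5 + 0.5 + 0.25 + 0.125 + 0.0625 + 0.03125
    = 47/32 = 1.46875
Since 1.46875 > 1, Kraft's inequality is NOT satisfied.
A prefix code with these lengths CANNOT exist.

Kraft sum = 1.46875. Not satisfied.


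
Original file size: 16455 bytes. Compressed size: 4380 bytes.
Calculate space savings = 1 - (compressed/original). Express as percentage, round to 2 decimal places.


ratio = compressed/original = 4380/16455 = 0.26618
savings = 1 - ratio = 1 - 0.26618 = 0.73382
as a percentage: 0.73382 * 100 = 73.38%

Space savings = 1 - 4380/16455 = 73.38%


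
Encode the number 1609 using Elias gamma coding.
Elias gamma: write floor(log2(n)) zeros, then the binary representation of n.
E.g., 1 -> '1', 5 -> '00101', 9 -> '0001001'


num_bits = floor(log2(1609)) + 1 = 11
leading_zeros = num_bits - 1 = 10
binary(1609) = 11001001001

Elias gamma(1609) = '0000000000' + '11001001001' = 000000000011001001001 (21 bits)


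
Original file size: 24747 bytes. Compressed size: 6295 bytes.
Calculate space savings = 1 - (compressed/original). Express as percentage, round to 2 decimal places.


ratio = compressed/original = 6295/24747 = 0.254374
savings = 1 - ratio = 1 - 0.254374 = 0.745626
as a percentage: 0.745626 * 100 = 74.56%

Space savings = 1 - 6295/24747 = 74.56%


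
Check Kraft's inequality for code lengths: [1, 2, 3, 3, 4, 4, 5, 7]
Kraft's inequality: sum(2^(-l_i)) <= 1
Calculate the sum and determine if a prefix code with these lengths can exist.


Sum = 2^(-1) + 2^(-2) + 2^(-3) + 2^(-3) + 2^(-4) + 2^(-4) + 2^(-5) + 2^(-7)
    = 0.5 + 0.25 + 0.125 + 0.125 + 0.0625 + 0.0625 + 0.03125 + 0.0078125
    = 149/128 = 1.1640625
Since 1.1640625 > 1, Kraft's inequality is NOT satisfied.
A prefix code with these lengths CANNOT exist.

Kraft sum = 1.1640625. Not satisfied.


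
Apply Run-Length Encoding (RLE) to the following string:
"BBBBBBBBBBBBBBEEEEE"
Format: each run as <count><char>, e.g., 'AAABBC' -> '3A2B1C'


Scanning runs left to right:
  i=0: run of 'B' x 14 -> '14B'
  i=14: run of 'E' x 5 -> '5E'

RLE = 14B5E


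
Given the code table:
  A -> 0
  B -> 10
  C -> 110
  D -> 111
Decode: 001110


Decoding:
0 -> A
0 -> A
111 -> D
0 -> A


Result: AADA


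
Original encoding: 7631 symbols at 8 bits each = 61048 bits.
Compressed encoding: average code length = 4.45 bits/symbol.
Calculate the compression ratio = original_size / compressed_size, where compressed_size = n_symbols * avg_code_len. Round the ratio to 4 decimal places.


original_size = n_symbols * orig_bits = 7631 * 8 = 61048 bits
compressed_size = n_symbols * avg_code_len = 7631 * 4.45 = 33957.95 bits
ratio = original_size / compressed_size = 61048 / 33957.95 = 1.7978

Compression ratio = 1.7978


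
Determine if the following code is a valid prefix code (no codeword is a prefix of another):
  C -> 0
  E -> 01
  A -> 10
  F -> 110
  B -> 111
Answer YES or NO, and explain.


Checking each pair (does one codeword prefix another?):
  C='0' vs E='01': prefix -- VIOLATION

NO -- this is NOT a valid prefix code. C (0) is a prefix of E (01).


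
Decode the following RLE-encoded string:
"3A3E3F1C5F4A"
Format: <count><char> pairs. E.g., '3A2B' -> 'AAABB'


Expanding each <count><char> pair:
  3A -> 'AAA'
  3E -> 'EEE'
  3F -> 'FFF'
  1C -> 'C'
  5F -> 'FFFFF'
  4A -> 'AAAA'

Decoded = AAAEEEFFFCFFFFFAAAA


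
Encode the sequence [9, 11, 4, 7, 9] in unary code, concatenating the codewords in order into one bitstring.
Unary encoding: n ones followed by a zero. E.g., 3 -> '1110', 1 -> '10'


Encode each number as n ones followed by a terminating 0:
  9 -> 1111111110 (10 bits)
  11 -> 111111111110 (12 bits)
  4 -> 11110 (5 bits)
  7 -> 11111110 (8 bits)
  9 -> 1111111110 (10 bits)
Total length = 10 + 12 + 5 + 8 + 10 = 45 bits.

Unary([9, 11, 4, 7, 9]) = 111111111011111111111011110111111101111111110 (45 bits)


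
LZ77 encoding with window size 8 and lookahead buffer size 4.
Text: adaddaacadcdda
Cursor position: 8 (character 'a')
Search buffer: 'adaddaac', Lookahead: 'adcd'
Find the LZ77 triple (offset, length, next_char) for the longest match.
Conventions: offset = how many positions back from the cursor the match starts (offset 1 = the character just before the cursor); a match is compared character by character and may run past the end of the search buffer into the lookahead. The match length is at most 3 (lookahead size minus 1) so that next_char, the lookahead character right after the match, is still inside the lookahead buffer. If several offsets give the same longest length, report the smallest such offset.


Try each offset into the search buffer:
  offset=1 (pos 7, char 'c'): match length 0
  offset=2 (pos 6, char 'a'): match length 1
  offset=3 (pos 5, char 'a'): match length 1
  offset=4 (pos 4, char 'd'): match length 0
  offset=5 (pos 3, char 'd'): match length 0
  offset=6 (pos 2, char 'a'): match length 2
  offset=7 (pos 1, char 'd'): match length 0
  offset=8 (pos 0, char 'a'): match length 2
Longest match has length 2, found at offsets 6, 8; take the smallest, offset 6.
next_char = character at position 8 + 2 = 10 -> 'c'

Best match: offset=6, length=2 (matching 'ad' starting at position 2)
LZ77 triple: (6, 2, 'c')


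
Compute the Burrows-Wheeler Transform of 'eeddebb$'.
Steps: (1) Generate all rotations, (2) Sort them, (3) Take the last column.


Rotations (sorted):
  0: $eeddebb -> last char: b
  1: b$eeddeb -> last char: b
  2: bb$eedde -> last char: e
  3: ddebb$ee -> last char: e
  4: debb$eed -> last char: d
  5: ebb$eedd -> last char: d
  6: eddebb$e -> last char: e
  7: eeddebb$ -> last char: $


BWT = bbeedde$


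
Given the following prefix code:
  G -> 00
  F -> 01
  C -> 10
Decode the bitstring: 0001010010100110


Decoding step by step:
Bits 00 -> G
Bits 01 -> F
Bits 01 -> F
Bits 00 -> G
Bits 10 -> C
Bits 10 -> C
Bits 01 -> F
Bits 10 -> C


Decoded message: GFFGCCFC


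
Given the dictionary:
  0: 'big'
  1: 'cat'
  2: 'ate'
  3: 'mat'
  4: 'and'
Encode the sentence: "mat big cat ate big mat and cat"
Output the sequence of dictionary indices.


Look up each word in the dictionary:
  'mat' -> 3
  'big' -> 0
  'cat' -> 1
  'ate' -> 2
  'big' -> 0
  'mat' -> 3
  'and' -> 4
  'cat' -> 1

Encoded: [3, 0, 1, 2, 0, 3, 4, 1]


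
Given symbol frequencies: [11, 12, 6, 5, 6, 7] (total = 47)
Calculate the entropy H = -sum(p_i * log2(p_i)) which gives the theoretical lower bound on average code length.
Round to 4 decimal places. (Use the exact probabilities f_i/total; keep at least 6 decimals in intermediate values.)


Per-symbol terms -p_i * log2(p_i) with p_i = f_i/47:
  p = 11/47 = 0.234043: log2(p) = -2.095157, -p*log2(p) = 0.490356
  p = 12/47 = 0.255319: log2(p) = -1.969626, -p*log2(p) = 0.502883
  p = 6/47 = 0.127660: log2(p) = -2.969626, -p*log2(p) = 0.379101
  p = 5/47 = 0.106383: log2(p) = -3.232661, -p*log2(p) = 0.343900
  p = 6/47 = 0.127660: log2(p) = -2.969626, -p*log2(p) = 0.379101
  p = 7/47 = 0.148936: log2(p) = -2.747234, -p*log2(p) = 0.409163
H = 0.490356 + 0.502883 + 0.379101 + 0.343900 + 0.379101 + 0.409163 = 2.504504

H = 2.5045 bits/symbol


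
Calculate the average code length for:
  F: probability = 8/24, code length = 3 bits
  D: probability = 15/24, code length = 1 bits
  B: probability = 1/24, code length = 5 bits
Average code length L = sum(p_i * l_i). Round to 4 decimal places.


Weighted contributions p_i * l_i:
  F: (8/24) * 3 = 24/24
  D: (15/24) * 1 = 15/24
  B: (1/24) * 5 = 5/24
Sum = (24 + 15 + 5)/24 = 44/24

L = 44/24 = 1.8333 bits/symbol


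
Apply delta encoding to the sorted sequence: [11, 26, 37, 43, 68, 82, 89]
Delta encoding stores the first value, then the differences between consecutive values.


First value: 11
Deltas:
  26 - 11 = 15
  37 - 26 = 11
  43 - 37 = 6
  68 - 43 = 25
  82 - 68 = 14
  89 - 82 = 7


Delta encoded: [11, 15, 11, 6, 25, 14, 7]


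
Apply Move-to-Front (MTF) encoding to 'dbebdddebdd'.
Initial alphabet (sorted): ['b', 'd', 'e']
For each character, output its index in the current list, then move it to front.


MTF encoding:
'd': index 1 in ['b', 'd', 'e'] -> ['d', 'b', 'e']
'b': index 1 in ['d', 'b', 'e'] -> ['b', 'd', 'e']
'e': index 2 in ['b', 'd', 'e'] -> ['e', 'b', 'd']
'b': index 1 in ['e', 'b', 'd'] -> ['b', 'e', 'd']
'd': index 2 in ['b', 'e', 'd'] -> ['d', 'b', 'e']
'd': index 0 in ['d', 'b', 'e'] -> ['d', 'b', 'e']
'd': index 0 in ['d', 'b', 'e'] -> ['d', 'b', 'e']
'e': index 2 in ['d', 'b', 'e'] -> ['e', 'd', 'b']
'b': index 2 in ['e', 'd', 'b'] -> ['b', 'e', 'd']
'd': index 2 in ['b', 'e', 'd'] -> ['d', 'b', 'e']
'd': index 0 in ['d', 'b', 'e'] -> ['d', 'b', 'e']


Output: [1, 1, 2, 1, 2, 0, 0, 2, 2, 2, 0]


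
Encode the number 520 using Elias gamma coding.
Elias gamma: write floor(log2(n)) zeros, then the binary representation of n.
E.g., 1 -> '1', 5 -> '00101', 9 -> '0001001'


num_bits = floor(log2(520)) + 1 = 10
leading_zeros = num_bits - 1 = 9
binary(520) = 1000001000

Elias gamma(520) = '000000000' + '1000001000' = 0000000001000001000 (19 bits)


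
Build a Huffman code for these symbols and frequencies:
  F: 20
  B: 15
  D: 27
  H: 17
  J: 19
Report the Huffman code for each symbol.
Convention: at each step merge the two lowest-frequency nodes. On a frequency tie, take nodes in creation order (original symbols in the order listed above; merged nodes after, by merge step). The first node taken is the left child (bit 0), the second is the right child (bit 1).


Huffman tree construction:
Step 1: Merge B(15) + H(17) = 32
Step 2: Merge J(19) + F(20) = 39
Step 3: Merge D(27) + (B+H)(32) = 59
Step 4: Merge (J+F)(39) + (D+(B+H))(59) = 98
Read each symbol's code off the tree from the root (left child = 0, right child = 1).

Codes:
  F: 01 (length 2)
  B: 110 (length 3)
  D: 10 (length 2)
  H: 111 (length 3)
  J: 00 (length 2)
Average code length: 228/98 = 2.3265 bits/symbol


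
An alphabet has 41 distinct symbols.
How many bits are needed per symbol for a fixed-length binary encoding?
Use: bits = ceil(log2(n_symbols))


log2(41) = 5.3576
Bracket: 2^5 = 32 < 41 <= 2^6 = 64
So ceil(log2(41)) = 6

bits = ceil(log2(41)) = ceil(5.3576) = 6 bits


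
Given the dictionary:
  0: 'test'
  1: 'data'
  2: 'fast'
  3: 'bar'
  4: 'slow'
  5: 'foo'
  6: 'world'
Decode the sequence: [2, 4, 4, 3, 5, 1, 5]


Look up each index in the dictionary:
  2 -> 'fast'
  4 -> 'slow'
  4 -> 'slow'
  3 -> 'bar'
  5 -> 'foo'
  1 -> 'data'
  5 -> 'foo'

Decoded: "fast slow slow bar foo data foo"


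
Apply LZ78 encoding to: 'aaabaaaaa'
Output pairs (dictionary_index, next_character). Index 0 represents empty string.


LZ78 encoding steps:
Dictionary: {0: ''}
Step 1: w='' (idx 0), next='a' -> output (0, 'a'), add 'a' as idx 1
Step 2: w='a' (idx 1), next='a' -> output (1, 'a'), add 'aa' as idx 2
Step 3: w='' (idx 0), next='b' -> output (0, 'b'), add 'b' as idx 3
Step 4: w='aa' (idx 2), next='a' -> output (2, 'a'), add 'aaa' as idx 4
Step 5: w='aa' (idx 2), end of input -> output (2, '')


Encoded: [(0, 'a'), (1, 'a'), (0, 'b'), (2, 'a'), (2, '')]


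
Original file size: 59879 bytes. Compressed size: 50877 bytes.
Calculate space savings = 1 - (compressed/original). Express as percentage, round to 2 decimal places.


ratio = compressed/original = 50877/59879 = 0.849663
savings = 1 - ratio = 1 - 0.849663 = 0.150337
as a percentage: 0.150337 * 100 = 15.03%

Space savings = 1 - 50877/59879 = 15.03%


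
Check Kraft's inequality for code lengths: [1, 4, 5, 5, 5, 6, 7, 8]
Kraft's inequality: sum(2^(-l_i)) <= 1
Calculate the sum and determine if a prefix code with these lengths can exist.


Sum = 2^(-1) + 2^(-4) + 2^(-5) + 2^(-5) + 2^(-5) + 2^(-6) + 2^(-7) + 2^(-8)
    = 0.5 + 0.0625 + 0.03125 + 0.03125 + 0.03125 + 0.015625 + 0.0078125 + 0.00390625
    = 175/256 = 0.68359375
Since 0.68359375 <= 1, Kraft's inequality IS satisfied.
A prefix code with these lengths CAN exist.

Kraft sum = 0.68359375. Satisfied.


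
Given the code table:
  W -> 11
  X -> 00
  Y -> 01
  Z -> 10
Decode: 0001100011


Decoding:
00 -> X
01 -> Y
10 -> Z
00 -> X
11 -> W


Result: XYZXW


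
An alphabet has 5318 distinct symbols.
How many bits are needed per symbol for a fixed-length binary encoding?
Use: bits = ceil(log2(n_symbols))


log2(5318) = 12.3767
Bracket: 2^12 = 4096 < 5318 <= 2^13 = 8192
So ceil(log2(5318)) = 13

bits = ceil(log2(5318)) = ceil(12.3767) = 13 bits


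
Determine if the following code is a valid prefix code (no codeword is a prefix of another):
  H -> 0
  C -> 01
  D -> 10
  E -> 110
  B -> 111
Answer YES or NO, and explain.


Checking each pair (does one codeword prefix another?):
  H='0' vs C='01': prefix -- VIOLATION

NO -- this is NOT a valid prefix code. H (0) is a prefix of C (01).


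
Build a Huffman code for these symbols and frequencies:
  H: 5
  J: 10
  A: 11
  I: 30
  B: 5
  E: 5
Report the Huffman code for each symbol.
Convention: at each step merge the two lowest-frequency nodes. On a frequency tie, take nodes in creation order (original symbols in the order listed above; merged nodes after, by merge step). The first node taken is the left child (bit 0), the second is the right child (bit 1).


Huffman tree construction:
Step 1: Merge H(5) + B(5) = 10
Step 2: Merge E(5) + J(10) = 15
Step 3: Merge (H+B)(10) + A(11) = 21
Step 4: Merge (E+J)(15) + ((H+B)+A)(21) = 36
Step 5: Merge I(30) + ((E+J)+((H+B)+A))(36) = 66
Read each symbol's code off the tree from the root (left child = 0, right child = 1).

Codes:
  H: 1100 (length 4)
  J: 101 (length 3)
  A: 111 (length 3)
  I: 0 (length 1)
  B: 1101 (length 4)
  E: 100 (length 3)
Average code length: 148/66 = 2.2424 bits/symbol


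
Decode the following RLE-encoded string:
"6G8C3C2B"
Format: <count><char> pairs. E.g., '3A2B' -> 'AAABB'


Expanding each <count><char> pair:
  6G -> 'GGGGGG'
  8C -> 'CCCCCCCC'
  3C -> 'CCC'
  2B -> 'BB'

Decoded = GGGGGGCCCCCCCCCCCBB


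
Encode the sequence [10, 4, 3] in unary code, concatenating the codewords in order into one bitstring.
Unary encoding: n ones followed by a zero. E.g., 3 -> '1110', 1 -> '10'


Encode each number as n ones followed by a terminating 0:
  10 -> 11111111110 (11 bits)
  4 -> 11110 (5 bits)
  3 -> 1110 (4 bits)
Total length = 11 + 5 + 4 = 20 bits.

Unary([10, 4, 3]) = 11111111110111101110 (20 bits)


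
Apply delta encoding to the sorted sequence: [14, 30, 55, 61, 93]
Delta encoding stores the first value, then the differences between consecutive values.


First value: 14
Deltas:
  30 - 14 = 16
  55 - 30 = 25
  61 - 55 = 6
  93 - 61 = 32


Delta encoded: [14, 16, 25, 6, 32]


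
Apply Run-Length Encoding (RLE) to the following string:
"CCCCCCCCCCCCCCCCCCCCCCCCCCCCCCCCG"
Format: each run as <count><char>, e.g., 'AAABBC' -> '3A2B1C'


Scanning runs left to right:
  i=0: run of 'C' x 32 -> '32C'
  i=32: run of 'G' x 1 -> '1G'

RLE = 32C1G


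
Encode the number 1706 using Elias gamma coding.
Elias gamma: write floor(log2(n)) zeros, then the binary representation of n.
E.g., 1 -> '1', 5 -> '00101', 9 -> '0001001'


num_bits = floor(log2(1706)) + 1 = 11
leading_zeros = num_bits - 1 = 10
binary(1706) = 11010101010

Elias gamma(1706) = '0000000000' + '11010101010' = 000000000011010101010 (21 bits)


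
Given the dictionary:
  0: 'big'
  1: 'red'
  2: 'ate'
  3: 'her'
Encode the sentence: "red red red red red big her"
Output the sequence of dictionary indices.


Look up each word in the dictionary:
  'red' -> 1
  'red' -> 1
  'red' -> 1
  'red' -> 1
  'red' -> 1
  'big' -> 0
  'her' -> 3

Encoded: [1, 1, 1, 1, 1, 0, 3]


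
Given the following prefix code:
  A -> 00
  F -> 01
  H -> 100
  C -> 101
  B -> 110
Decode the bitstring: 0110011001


Decoding step by step:
Bits 01 -> F
Bits 100 -> H
Bits 110 -> B
Bits 01 -> F


Decoded message: FHBF


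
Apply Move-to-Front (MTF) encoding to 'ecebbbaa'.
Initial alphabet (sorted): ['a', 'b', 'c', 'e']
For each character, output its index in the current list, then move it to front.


MTF encoding:
'e': index 3 in ['a', 'b', 'c', 'e'] -> ['e', 'a', 'b', 'c']
'c': index 3 in ['e', 'a', 'b', 'c'] -> ['c', 'e', 'a', 'b']
'e': index 1 in ['c', 'e', 'a', 'b'] -> ['e', 'c', 'a', 'b']
'b': index 3 in ['e', 'c', 'a', 'b'] -> ['b', 'e', 'c', 'a']
'b': index 0 in ['b', 'e', 'c', 'a'] -> ['b', 'e', 'c', 'a']
'b': index 0 in ['b', 'e', 'c', 'a'] -> ['b', 'e', 'c', 'a']
'a': index 3 in ['b', 'e', 'c', 'a'] -> ['a', 'b', 'e', 'c']
'a': index 0 in ['a', 'b', 'e', 'c'] -> ['a', 'b', 'e', 'c']


Output: [3, 3, 1, 3, 0, 0, 3, 0]


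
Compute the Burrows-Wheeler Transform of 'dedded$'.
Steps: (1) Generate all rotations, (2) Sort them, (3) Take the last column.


Rotations (sorted):
  0: $dedded -> last char: d
  1: d$dedde -> last char: e
  2: dded$de -> last char: e
  3: ded$ded -> last char: d
  4: dedded$ -> last char: $
  5: ed$dedd -> last char: d
  6: edded$d -> last char: d


BWT = deed$dd


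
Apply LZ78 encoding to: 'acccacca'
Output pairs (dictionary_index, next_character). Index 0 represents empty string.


LZ78 encoding steps:
Dictionary: {0: ''}
Step 1: w='' (idx 0), next='a' -> output (0, 'a'), add 'a' as idx 1
Step 2: w='' (idx 0), next='c' -> output (0, 'c'), add 'c' as idx 2
Step 3: w='c' (idx 2), next='c' -> output (2, 'c'), add 'cc' as idx 3
Step 4: w='a' (idx 1), next='c' -> output (1, 'c'), add 'ac' as idx 4
Step 5: w='c' (idx 2), next='a' -> output (2, 'a'), add 'ca' as idx 5


Encoded: [(0, 'a'), (0, 'c'), (2, 'c'), (1, 'c'), (2, 'a')]


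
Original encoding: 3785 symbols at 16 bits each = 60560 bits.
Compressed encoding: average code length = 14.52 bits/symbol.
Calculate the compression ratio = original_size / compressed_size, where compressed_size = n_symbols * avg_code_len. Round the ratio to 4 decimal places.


original_size = n_symbols * orig_bits = 3785 * 16 = 60560 bits
compressed_size = n_symbols * avg_code_len = 3785 * 14.52 = 54958.2 bits
ratio = original_size / compressed_size = 60560 / 54958.2 = 1.1019

Compression ratio = 1.1019


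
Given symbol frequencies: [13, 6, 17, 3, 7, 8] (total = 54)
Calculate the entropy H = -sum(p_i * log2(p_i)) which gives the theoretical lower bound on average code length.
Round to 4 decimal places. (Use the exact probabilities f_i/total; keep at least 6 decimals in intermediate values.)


Per-symbol terms -p_i * log2(p_i) with p_i = f_i/54:
  p = 13/54 = 0.240741: log2(p) = -2.054448, -p*log2(p) = 0.494589
  p = 6/54 = 0.111111: log2(p) = -3.169925, -p*log2(p) = 0.352214
  p = 17/54 = 0.314815: log2(p) = -1.667425, -p*log2(p) = 0.524930
  p = 3/54 = 0.055556: log2(p) = -4.169925, -p*log2(p) = 0.231663
  p = 7/54 = 0.129630: log2(p) = -2.947533, -p*log2(p) = 0.382088
  p = 8/54 = 0.148148: log2(p) = -2.754888, -p*log2(p) = 0.408131
H = 0.494589 + 0.352214 + 0.524930 + 0.231663 + 0.382088 + 0.408131 = 2.393615

H = 2.3936 bits/symbol


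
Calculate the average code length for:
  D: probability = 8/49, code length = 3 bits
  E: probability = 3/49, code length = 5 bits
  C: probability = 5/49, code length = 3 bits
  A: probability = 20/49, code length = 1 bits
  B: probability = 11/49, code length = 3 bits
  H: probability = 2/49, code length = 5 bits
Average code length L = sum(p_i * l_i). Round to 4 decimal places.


Weighted contributions p_i * l_i:
  D: (8/49) * 3 = 24/49
  E: (3/49) * 5 = 15/49
  C: (5/49) * 3 = 15/49
  A: (20/49) * 1 = 20/49
  B: (11/49) * 3 = 33/49
  H: (2/49) * 5 = 10/49
Sum = (24 + 15 + 15 + 20 + 33 + 10)/49 = 117/49

L = 117/49 = 2.3878 bits/symbol


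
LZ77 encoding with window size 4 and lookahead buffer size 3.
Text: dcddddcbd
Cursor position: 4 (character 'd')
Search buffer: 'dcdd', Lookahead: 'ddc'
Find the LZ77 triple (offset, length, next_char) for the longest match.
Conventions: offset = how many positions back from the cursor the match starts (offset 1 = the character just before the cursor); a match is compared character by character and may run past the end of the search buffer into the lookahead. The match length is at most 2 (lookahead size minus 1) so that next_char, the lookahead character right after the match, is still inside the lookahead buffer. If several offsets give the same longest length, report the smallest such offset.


Try each offset into the search buffer:
  offset=1 (pos 3, char 'd'): match length 2
  offset=2 (pos 2, char 'd'): match length 2
  offset=3 (pos 1, char 'c'): match length 0
  offset=4 (pos 0, char 'd'): match length 1
Longest match has length 2, found at offsets 1, 2; take the smallest, offset 1.
next_char = character at position 4 + 2 = 6 -> 'c'

Best match: offset=1, length=2 (matching 'dd' starting at position 3)
LZ77 triple: (1, 2, 'c')


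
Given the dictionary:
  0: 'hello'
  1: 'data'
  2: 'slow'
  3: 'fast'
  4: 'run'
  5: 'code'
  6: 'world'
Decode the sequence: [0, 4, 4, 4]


Look up each index in the dictionary:
  0 -> 'hello'
  4 -> 'run'
  4 -> 'run'
  4 -> 'run'

Decoded: "hello run run run"


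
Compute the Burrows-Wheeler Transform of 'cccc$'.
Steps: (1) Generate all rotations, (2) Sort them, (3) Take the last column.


Rotations (sorted):
  0: $cccc -> last char: c
  1: c$ccc -> last char: c
  2: cc$cc -> last char: c
  3: ccc$c -> last char: c
  4: cccc$ -> last char: $


BWT = cccc$


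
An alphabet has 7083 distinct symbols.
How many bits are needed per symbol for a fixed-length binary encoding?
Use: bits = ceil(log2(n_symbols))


log2(7083) = 12.7901
Bracket: 2^12 = 4096 < 7083 <= 2^13 = 8192
So ceil(log2(7083)) = 13

bits = ceil(log2(7083)) = ceil(12.7901) = 13 bits


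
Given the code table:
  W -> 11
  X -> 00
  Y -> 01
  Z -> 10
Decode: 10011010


Decoding:
10 -> Z
01 -> Y
10 -> Z
10 -> Z


Result: ZYZZ


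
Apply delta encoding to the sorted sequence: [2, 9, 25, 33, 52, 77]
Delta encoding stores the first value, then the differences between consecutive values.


First value: 2
Deltas:
  9 - 2 = 7
  25 - 9 = 16
  33 - 25 = 8
  52 - 33 = 19
  77 - 52 = 25


Delta encoded: [2, 7, 16, 8, 19, 25]


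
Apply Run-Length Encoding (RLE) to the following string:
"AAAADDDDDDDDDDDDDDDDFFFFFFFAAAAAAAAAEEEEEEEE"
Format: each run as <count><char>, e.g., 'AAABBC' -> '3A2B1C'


Scanning runs left to right:
  i=0: run of 'A' x 4 -> '4A'
  i=4: run of 'D' x 16 -> '16D'
  i=20: run of 'F' x 7 -> '7F'
  i=27: run of 'A' x 9 -> '9A'
  i=36: run of 'E' x 8 -> '8E'

RLE = 4A16D7F9A8E


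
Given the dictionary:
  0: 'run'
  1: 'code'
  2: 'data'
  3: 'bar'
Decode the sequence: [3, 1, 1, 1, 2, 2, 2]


Look up each index in the dictionary:
  3 -> 'bar'
  1 -> 'code'
  1 -> 'code'
  1 -> 'code'
  2 -> 'data'
  2 -> 'data'
  2 -> 'data'

Decoded: "bar code code code data data data"


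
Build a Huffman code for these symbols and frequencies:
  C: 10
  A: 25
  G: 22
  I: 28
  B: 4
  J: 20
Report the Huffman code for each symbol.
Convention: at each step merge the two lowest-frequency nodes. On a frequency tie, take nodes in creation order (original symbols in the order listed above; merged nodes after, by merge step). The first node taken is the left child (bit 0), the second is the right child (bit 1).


Huffman tree construction:
Step 1: Merge B(4) + C(10) = 14
Step 2: Merge (B+C)(14) + J(20) = 34
Step 3: Merge G(22) + A(25) = 47
Step 4: Merge I(28) + ((B+C)+J)(34) = 62
Step 5: Merge (G+A)(47) + (I+((B+C)+J))(62) = 109
Read each symbol's code off the tree from the root (left child = 0, right child = 1).

Codes:
  C: 1101 (length 4)
  A: 01 (length 2)
  G: 00 (length 2)
  I: 10 (length 2)
  B: 1100 (length 4)
  J: 111 (length 3)
Average code length: 266/109 = 2.4404 bits/symbol


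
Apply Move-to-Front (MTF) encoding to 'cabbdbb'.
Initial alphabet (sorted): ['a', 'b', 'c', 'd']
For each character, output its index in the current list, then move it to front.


MTF encoding:
'c': index 2 in ['a', 'b', 'c', 'd'] -> ['c', 'a', 'b', 'd']
'a': index 1 in ['c', 'a', 'b', 'd'] -> ['a', 'c', 'b', 'd']
'b': index 2 in ['a', 'c', 'b', 'd'] -> ['b', 'a', 'c', 'd']
'b': index 0 in ['b', 'a', 'c', 'd'] -> ['b', 'a', 'c', 'd']
'd': index 3 in ['b', 'a', 'c', 'd'] -> ['d', 'b', 'a', 'c']
'b': index 1 in ['d', 'b', 'a', 'c'] -> ['b', 'd', 'a', 'c']
'b': index 0 in ['b', 'd', 'a', 'c'] -> ['b', 'd', 'a', 'c']


Output: [2, 1, 2, 0, 3, 1, 0]


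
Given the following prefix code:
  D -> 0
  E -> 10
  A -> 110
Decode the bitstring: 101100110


Decoding step by step:
Bits 10 -> E
Bits 110 -> A
Bits 0 -> D
Bits 110 -> A


Decoded message: EADA


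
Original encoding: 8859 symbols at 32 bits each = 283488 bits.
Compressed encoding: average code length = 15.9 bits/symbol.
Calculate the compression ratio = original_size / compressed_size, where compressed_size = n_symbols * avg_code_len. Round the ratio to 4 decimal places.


original_size = n_symbols * orig_bits = 8859 * 32 = 283488 bits
compressed_size = n_symbols * avg_code_len = 8859 * 15.9 = 140858.1 bits
ratio = original_size / compressed_size = 283488 / 140858.1 = 2.0126

Compression ratio = 2.0126


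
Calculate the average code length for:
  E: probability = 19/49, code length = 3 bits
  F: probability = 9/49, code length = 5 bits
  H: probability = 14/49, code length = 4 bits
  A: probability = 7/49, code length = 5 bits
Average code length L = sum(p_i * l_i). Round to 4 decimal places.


Weighted contributions p_i * l_i:
  E: (19/49) * 3 = 57/49
  F: (9/49) * 5 = 45/49
  H: (14/49) * 4 = 56/49
  A: (7/49) * 5 = 35/49
Sum = (57 + 45 + 56 + 35)/49 = 193/49

L = 193/49 = 3.9388 bits/symbol


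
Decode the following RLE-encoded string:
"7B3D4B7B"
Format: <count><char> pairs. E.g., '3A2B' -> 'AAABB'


Expanding each <count><char> pair:
  7B -> 'BBBBBBB'
  3D -> 'DDD'
  4B -> 'BBBB'
  7B -> 'BBBBBBB'

Decoded = BBBBBBBDDDBBBBBBBBBBB


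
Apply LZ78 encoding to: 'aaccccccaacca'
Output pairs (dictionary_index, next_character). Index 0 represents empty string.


LZ78 encoding steps:
Dictionary: {0: ''}
Step 1: w='' (idx 0), next='a' -> output (0, 'a'), add 'a' as idx 1
Step 2: w='a' (idx 1), next='c' -> output (1, 'c'), add 'ac' as idx 2
Step 3: w='' (idx 0), next='c' -> output (0, 'c'), add 'c' as idx 3
Step 4: w='c' (idx 3), next='c' -> output (3, 'c'), add 'cc' as idx 4
Step 5: w='cc' (idx 4), next='a' -> output (4, 'a'), add 'cca' as idx 5
Step 6: w='ac' (idx 2), next='c' -> output (2, 'c'), add 'acc' as idx 6
Step 7: w='a' (idx 1), end of input -> output (1, '')


Encoded: [(0, 'a'), (1, 'c'), (0, 'c'), (3, 'c'), (4, 'a'), (2, 'c'), (1, '')]


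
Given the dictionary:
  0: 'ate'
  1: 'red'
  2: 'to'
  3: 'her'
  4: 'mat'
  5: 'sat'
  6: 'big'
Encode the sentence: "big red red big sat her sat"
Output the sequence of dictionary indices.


Look up each word in the dictionary:
  'big' -> 6
  'red' -> 1
  'red' -> 1
  'big' -> 6
  'sat' -> 5
  'her' -> 3
  'sat' -> 5

Encoded: [6, 1, 1, 6, 5, 3, 5]


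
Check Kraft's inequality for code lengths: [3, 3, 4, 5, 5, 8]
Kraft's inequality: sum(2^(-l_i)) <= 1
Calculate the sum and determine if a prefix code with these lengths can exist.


Sum = 2^(-3) + 2^(-3) + 2^(-4) + 2^(-5) + 2^(-5) + 2^(-8)
    = 0.125 + 0.125 + 0.0625 + 0.03125 + 0.03125 + 0.00390625
    = 97/256 = 0.37890625
Since 0.37890625 <= 1, Kraft's inequality IS satisfied.
A prefix code with these lengths CAN exist.

Kraft sum = 0.37890625. Satisfied.


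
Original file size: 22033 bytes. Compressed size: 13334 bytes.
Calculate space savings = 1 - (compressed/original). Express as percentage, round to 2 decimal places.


ratio = compressed/original = 13334/22033 = 0.605183
savings = 1 - ratio = 1 - 0.605183 = 0.394817
as a percentage: 0.394817 * 100 = 39.48%

Space savings = 1 - 13334/22033 = 39.48%


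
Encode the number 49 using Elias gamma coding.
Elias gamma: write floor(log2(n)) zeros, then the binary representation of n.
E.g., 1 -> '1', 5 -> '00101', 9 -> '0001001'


num_bits = floor(log2(49)) + 1 = 6
leading_zeros = num_bits - 1 = 5
binary(49) = 110001

Elias gamma(49) = '00000' + '110001' = 00000110001 (11 bits)


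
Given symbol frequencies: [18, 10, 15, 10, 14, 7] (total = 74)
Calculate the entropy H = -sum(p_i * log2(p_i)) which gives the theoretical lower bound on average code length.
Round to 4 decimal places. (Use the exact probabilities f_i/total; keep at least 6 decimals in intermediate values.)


Per-symbol terms -p_i * log2(p_i) with p_i = f_i/74:
  p = 18/74 = 0.243243: log2(p) = -2.039528, -p*log2(p) = 0.496101
  p = 10/74 = 0.135135: log2(p) = -2.887525, -p*log2(p) = 0.390206
  p = 15/74 = 0.202703: log2(p) = -2.302563, -p*log2(p) = 0.466736
  p = 10/74 = 0.135135: log2(p) = -2.887525, -p*log2(p) = 0.390206
  p = 14/74 = 0.189189: log2(p) = -2.402098, -p*log2(p) = 0.454451
  p = 7/74 = 0.094595: log2(p) = -3.402098, -p*log2(p) = 0.321820
H = 0.496101 + 0.390206 + 0.466736 + 0.390206 + 0.454451 + 0.321820 = 2.519520

H = 2.5195 bits/symbol


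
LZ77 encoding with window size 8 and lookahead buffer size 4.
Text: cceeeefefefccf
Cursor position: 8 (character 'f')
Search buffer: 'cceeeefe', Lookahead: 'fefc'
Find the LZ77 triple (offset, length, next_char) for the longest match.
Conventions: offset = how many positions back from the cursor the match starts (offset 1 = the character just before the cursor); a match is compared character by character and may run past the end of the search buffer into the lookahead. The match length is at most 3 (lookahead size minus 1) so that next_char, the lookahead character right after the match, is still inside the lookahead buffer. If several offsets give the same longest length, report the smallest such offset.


Try each offset into the search buffer:
  offset=1 (pos 7, char 'e'): match length 0
  offset=2 (pos 6, char 'f'): match length 3
  offset=3 (pos 5, char 'e'): match length 0
  offset=4 (pos 4, char 'e'): match length 0
  offset=5 (pos 3, char 'e'): match length 0
  offset=6 (pos 2, char 'e'): match length 0
  offset=7 (pos 1, char 'c'): match length 0
  offset=8 (pos 0, char 'c'): match length 0
Longest match has length 3 at offset 2.
next_char = character at position 8 + 3 = 11 -> 'c'

Best match: offset=2, length=3 (matching 'fef' starting at position 6)
LZ77 triple: (2, 3, 'c')


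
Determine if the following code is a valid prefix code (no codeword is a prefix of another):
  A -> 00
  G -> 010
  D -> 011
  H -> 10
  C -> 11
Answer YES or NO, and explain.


Checking each pair (does one codeword prefix another?):
  A='00' vs G='010': no prefix
  A='00' vs D='011': no prefix
  A='00' vs H='10': no prefix
  A='00' vs C='11': no prefix
  G='010' vs A='00': no prefix
  G='010' vs D='011': no prefix
  G='010' vs H='10': no prefix
  G='010' vs C='11': no prefix
  D='011' vs A='00': no prefix
  D='011' vs G='010': no prefix
  D='011' vs H='10': no prefix
  D='011' vs C='11': no prefix
  H='10' vs A='00': no prefix
  H='10' vs G='010': no prefix
  H='10' vs D='011': no prefix
  H='10' vs C='11': no prefix
  C='11' vs A='00': no prefix
  C='11' vs G='010': no prefix
  C='11' vs D='011': no prefix
  C='11' vs H='10': no prefix
No violation found over all pairs.

YES -- this is a valid prefix code. No codeword is a prefix of any other codeword.
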